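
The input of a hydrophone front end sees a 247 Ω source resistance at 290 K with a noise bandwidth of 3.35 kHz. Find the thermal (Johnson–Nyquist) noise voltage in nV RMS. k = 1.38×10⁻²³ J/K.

V_n = √(4kTRB)
4kTRB = 4 × 1.38×10⁻²³ × 290 × 2.47×10² × 3.35×10³ = 1.32×10⁻¹⁴ V²
V_n = √(1.32×10⁻¹⁴) = 1.15×10⁻⁷ V = 115 nV

115 nV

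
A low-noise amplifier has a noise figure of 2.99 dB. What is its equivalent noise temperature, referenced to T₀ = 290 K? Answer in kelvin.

F = 10^(2.99/10) = 1.99067
T_e = (F − 1)·T₀ = (1.99067 − 1) × 290 = 287 K

287 K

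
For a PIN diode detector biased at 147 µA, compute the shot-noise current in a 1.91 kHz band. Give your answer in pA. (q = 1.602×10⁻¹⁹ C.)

I_n = √(2qI·B)
2qI·B = 2 × 1.602×10⁻¹⁹ × 1.47×10⁻⁴ × 1.91×10³ = 9.00×10⁻²⁰ A²
I_n = √(9.00×10⁻²⁰) = 3.00×10⁻¹⁰ A = 300 pA

300 pA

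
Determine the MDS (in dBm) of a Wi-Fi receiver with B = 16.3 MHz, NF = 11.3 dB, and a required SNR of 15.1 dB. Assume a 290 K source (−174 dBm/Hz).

Sensitivity = −174 + 10 log₁₀(B) + NF + SNR_min
= −174 + 72.12 + 11.3 + 15.1
= −75.48 dBm → −75.5 dBm

−75.5 dBm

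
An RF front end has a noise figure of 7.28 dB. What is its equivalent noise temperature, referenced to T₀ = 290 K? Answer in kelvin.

1260 K

F = 10^(7.28/10) = 5.34564
T_e = (F − 1)·T₀ = (5.34564 − 1) × 290 = 1260 K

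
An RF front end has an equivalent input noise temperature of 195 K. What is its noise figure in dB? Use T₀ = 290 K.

2.23 dB

F = 1 + T_e/T₀ = 1 + 195/290 = 1.67241
NF = 10 log₁₀(1.67241) = 2.23 dB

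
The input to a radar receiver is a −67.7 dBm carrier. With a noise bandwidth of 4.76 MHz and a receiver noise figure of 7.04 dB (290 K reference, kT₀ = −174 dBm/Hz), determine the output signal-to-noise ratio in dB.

32.5 dB

Noise floor: N = −174 + 10 log₁₀(B) + NF
10 log₁₀(4.76×10⁶) = 66.78 dB
N = −174 + 66.78 + 7.04 = −100.18 dBm
SNR = P_sig − N = −67.7 − (−100.18) = 32.48 dB → 32.5 dB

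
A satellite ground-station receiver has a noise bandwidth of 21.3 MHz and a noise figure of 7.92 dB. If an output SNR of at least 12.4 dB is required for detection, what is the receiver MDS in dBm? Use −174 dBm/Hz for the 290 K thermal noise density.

−80.4 dBm

Sensitivity = −174 + 10 log₁₀(B) + NF + SNR_min
= −174 + 73.28 + 7.92 + 12.4
= −80.40 dBm → −80.4 dBm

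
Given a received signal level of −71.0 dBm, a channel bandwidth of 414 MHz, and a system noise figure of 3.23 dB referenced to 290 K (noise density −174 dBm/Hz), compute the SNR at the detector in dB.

Noise floor: N = −174 + 10 log₁₀(B) + NF
10 log₁₀(4.14×10⁸) = 86.17 dB
N = −174 + 86.17 + 3.23 = −84.60 dBm
SNR = P_sig − N = −71.0 − (−84.60) = 13.60 dB → 13.6 dB

13.6 dB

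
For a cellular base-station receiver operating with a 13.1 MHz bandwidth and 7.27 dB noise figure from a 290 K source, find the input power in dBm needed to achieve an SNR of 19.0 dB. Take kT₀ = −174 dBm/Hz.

−76.6 dBm

Sensitivity = −174 + 10 log₁₀(B) + NF + SNR_min
= −174 + 71.17 + 7.27 + 19.0
= −76.56 dBm → −76.6 dBm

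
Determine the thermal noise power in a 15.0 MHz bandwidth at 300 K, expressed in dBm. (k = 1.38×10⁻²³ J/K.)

−102.1 dBm

P_n = kTB = 1.38×10⁻²³ × 300 × 1.50×10⁷ = 6.21×10⁻¹⁴ W
In dBm: 10 log₁₀(6.21×10⁻¹⁴ / 10⁻³) = −102.1 dBm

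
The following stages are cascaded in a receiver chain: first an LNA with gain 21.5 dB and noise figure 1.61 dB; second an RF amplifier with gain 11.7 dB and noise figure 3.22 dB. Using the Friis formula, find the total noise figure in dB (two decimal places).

1.63 dB

Convert to linear (a loss of L dB is a gain of −L dB): F_i = 10^(NF_i/10), G_i = 10^(G_i,dB/10)
  Stage 1: F_1 = 10^(1.61/10) = 1.449, G_1 = 10^(21.5/10) = 141.3
  Stage 2: F_2 = 10^(3.22/10) = 2.099, G_2 = 10^(11.7/10) = 14.79
Friis cascade:
  F = 1.449 + (2.099 − 1)/141.3 = 1.457
NF = 10 log₁₀(1.457) = 1.63 dB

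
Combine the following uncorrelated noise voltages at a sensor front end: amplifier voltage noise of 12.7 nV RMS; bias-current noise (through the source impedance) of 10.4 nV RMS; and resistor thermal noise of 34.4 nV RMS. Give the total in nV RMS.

Uncorrelated sources add in power (mean-square): V_tot = √(ΣV_i²)
V_tot = √[(1.27×10⁻⁸)² + (1.04×10⁻⁸)² + (3.44×10⁻⁸)²] = 3.81×10⁻⁸ V = 38.1 nV

38.1 nV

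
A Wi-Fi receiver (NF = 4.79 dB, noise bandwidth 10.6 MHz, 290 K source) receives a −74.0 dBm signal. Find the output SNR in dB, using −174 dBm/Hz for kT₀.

25.0 dB

Noise floor: N = −174 + 10 log₁₀(B) + NF
10 log₁₀(1.06×10⁷) = 70.25 dB
N = −174 + 70.25 + 4.79 = −98.96 dBm
SNR = P_sig − N = −74.0 − (−98.96) = 24.96 dB → 25.0 dB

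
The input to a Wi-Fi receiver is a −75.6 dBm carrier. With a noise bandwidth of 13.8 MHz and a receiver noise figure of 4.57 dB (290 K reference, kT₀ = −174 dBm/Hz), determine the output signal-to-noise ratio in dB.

22.4 dB

Noise floor: N = −174 + 10 log₁₀(B) + NF
10 log₁₀(1.38×10⁷) = 71.4 dB
N = −174 + 71.4 + 4.57 = −98.03 dBm
SNR = P_sig − N = −75.6 − (−98.03) = 22.43 dB → 22.4 dB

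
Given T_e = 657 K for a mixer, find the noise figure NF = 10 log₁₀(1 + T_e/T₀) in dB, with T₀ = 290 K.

5.14 dB

F = 1 + T_e/T₀ = 1 + 657/290 = 3.26552
NF = 10 log₁₀(3.26552) = 5.14 dB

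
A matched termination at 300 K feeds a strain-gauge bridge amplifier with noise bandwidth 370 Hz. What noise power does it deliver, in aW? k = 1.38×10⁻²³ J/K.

P_n = kTB = 1.38×10⁻²³ × 300 × 3.70×10² = 1.53×10⁻¹⁸ W = 1.53 aW

1.53 aW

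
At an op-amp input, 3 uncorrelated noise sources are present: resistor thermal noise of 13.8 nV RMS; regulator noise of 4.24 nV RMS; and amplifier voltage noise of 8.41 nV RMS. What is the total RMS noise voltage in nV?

16.7 nV

Uncorrelated sources add in power (mean-square): V_tot = √(ΣV_i²)
V_tot = √[(1.38×10⁻⁸)² + (4.24×10⁻⁹)² + (8.41×10⁻⁹)²] = 1.67×10⁻⁸ V = 16.7 nV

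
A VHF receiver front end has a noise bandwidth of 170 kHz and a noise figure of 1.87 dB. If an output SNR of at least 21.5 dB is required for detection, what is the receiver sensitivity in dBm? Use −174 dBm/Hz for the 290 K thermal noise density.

−98.3 dBm

Sensitivity = −174 + 10 log₁₀(B) + NF + SNR_min
= −174 + 52.3 + 1.87 + 21.5
= −98.33 dBm → −98.3 dBm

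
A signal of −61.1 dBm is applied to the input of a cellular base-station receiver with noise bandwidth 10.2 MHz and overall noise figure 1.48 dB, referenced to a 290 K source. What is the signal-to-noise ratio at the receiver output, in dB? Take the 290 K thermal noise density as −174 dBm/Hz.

41.3 dB

Noise floor: N = −174 + 10 log₁₀(B) + NF
10 log₁₀(1.02×10⁷) = 70.09 dB
N = −174 + 70.09 + 1.48 = −102.43 dBm
SNR = P_sig − N = −61.1 − (−102.43) = 41.33 dB → 41.3 dB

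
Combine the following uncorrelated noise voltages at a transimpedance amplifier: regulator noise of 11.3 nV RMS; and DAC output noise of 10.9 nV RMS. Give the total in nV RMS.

15.7 nV

Uncorrelated sources add in power (mean-square): V_tot = √(ΣV_i²)
V_tot = √[(1.13×10⁻⁸)² + (1.09×10⁻⁸)²] = 1.57×10⁻⁸ V = 15.7 nV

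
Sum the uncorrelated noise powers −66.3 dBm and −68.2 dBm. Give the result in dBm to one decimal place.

−64.1 dBm

Convert to linear, add, convert back:
P₁ = 2.34×10⁻¹⁰ W, P₂ = 1.51×10⁻¹⁰ W
P_tot = 3.86×10⁻¹⁰ W → 10 log₁₀(P_tot / 10⁻³) = −64.1 dBm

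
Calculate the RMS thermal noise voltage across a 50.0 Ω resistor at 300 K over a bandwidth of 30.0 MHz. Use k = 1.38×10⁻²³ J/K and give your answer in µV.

4.98 µV

V_n = √(4kTRB)
4kTRB = 4 × 1.38×10⁻²³ × 300 × 5.00×10¹ × 3.00×10⁷ = 2.48×10⁻¹¹ V²
V_n = √(2.48×10⁻¹¹) = 4.98×10⁻⁶ V = 4.98 µV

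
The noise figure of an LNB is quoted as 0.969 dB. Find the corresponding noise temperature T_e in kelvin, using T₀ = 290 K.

72.5 K

F = 10^(0.969/10) = 1.24997
T_e = (F − 1)·T₀ = (1.24997 − 1) × 290 = 72.5 K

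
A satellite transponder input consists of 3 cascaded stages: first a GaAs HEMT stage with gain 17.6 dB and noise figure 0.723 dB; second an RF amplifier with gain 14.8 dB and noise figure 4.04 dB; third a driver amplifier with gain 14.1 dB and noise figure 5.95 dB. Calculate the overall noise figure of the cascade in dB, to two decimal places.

0.83 dB

Convert to linear (a loss of L dB is a gain of −L dB): F_i = 10^(NF_i/10), G_i = 10^(G_i,dB/10)
  Stage 1: F_1 = 10^(0.723/10) = 1.181, G_1 = 10^(17.6/10) = 57.54
  Stage 2: F_2 = 10^(4.04/10) = 2.535, G_2 = 10^(14.8/10) = 30.20
  Stage 3: F_3 = 10^(5.95/10) = 3.936, G_3 = 10^(14.1/10) = 25.70
Friis cascade:
  F = 1.181 + (2.535 − 1)/57.54 + (3.936 − 1)/1738 = 1.210
NF = 10 log₁₀(1.210) = 0.83 dB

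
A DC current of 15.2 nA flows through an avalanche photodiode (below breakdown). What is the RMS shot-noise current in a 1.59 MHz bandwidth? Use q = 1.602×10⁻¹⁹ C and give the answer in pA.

88.0 pA

I_n = √(2qI·B)
2qI·B = 2 × 1.602×10⁻¹⁹ × 1.52×10⁻⁸ × 1.59×10⁶ = 7.74×10⁻²¹ A²
I_n = √(7.74×10⁻²¹) = 8.80×10⁻¹¹ A = 88.0 pA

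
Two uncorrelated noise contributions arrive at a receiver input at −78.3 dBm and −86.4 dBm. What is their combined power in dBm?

Convert to linear, add, convert back:
P₁ = 1.48×10⁻¹¹ W, P₂ = 2.29×10⁻¹² W
P_tot = 1.71×10⁻¹¹ W → 10 log₁₀(P_tot / 10⁻³) = −77.7 dBm

−77.7 dBm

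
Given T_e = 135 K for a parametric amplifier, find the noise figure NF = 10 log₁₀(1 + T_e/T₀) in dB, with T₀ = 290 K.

F = 1 + T_e/T₀ = 1 + 135/290 = 1.46552
NF = 10 log₁₀(1.46552) = 1.66 dB

1.66 dB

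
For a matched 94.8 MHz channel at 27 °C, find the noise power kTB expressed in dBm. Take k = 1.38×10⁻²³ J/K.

−94.1 dBm

T = 27 °C + 273.15 = 300.15 K
P_n = kTB = 1.38×10⁻²³ × 300.15 × 9.48×10⁷ = 3.93×10⁻¹³ W
In dBm: 10 log₁₀(3.93×10⁻¹³ / 10⁻³) = −94.1 dBm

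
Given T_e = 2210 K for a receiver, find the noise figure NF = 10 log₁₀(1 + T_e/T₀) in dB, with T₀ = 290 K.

9.36 dB

F = 1 + T_e/T₀ = 1 + 2210/290 = 8.62069
NF = 10 log₁₀(8.62069) = 9.36 dB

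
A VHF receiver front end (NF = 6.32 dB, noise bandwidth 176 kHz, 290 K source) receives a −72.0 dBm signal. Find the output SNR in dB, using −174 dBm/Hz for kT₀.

Noise floor: N = −174 + 10 log₁₀(B) + NF
10 log₁₀(1.76×10⁵) = 52.46 dB
N = −174 + 52.46 + 6.32 = −115.22 dBm
SNR = P_sig − N = −72.0 − (−115.22) = 43.22 dB → 43.2 dB

43.2 dB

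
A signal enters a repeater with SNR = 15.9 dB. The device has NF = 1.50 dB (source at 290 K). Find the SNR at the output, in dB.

14.40 dB

By definition F = SNR_in/SNR_out, so in dB: SNR_out = SNR_in − NF
SNR_out = 15.9 − 1.50 = 14.40 dB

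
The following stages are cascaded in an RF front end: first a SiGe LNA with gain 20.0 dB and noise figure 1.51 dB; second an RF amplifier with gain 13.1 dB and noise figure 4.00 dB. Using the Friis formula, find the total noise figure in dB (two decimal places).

1.56 dB

Convert to linear (a loss of L dB is a gain of −L dB): F_i = 10^(NF_i/10), G_i = 10^(G_i,dB/10)
  Stage 1: F_1 = 10^(1.51/10) = 1.416, G_1 = 10^(20.0/10) = 100.0
  Stage 2: F_2 = 10^(4.00/10) = 2.512, G_2 = 10^(13.1/10) = 20.42
Friis cascade:
  F = 1.416 + (2.512 − 1)/100.0 = 1.431
NF = 10 log₁₀(1.431) = 1.56 dB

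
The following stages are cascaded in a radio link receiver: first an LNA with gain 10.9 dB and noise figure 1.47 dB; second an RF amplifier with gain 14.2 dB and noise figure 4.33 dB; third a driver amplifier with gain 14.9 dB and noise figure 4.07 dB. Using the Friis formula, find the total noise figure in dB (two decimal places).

Convert to linear (a loss of L dB is a gain of −L dB): F_i = 10^(NF_i/10), G_i = 10^(G_i,dB/10)
  Stage 1: F_1 = 10^(1.47/10) = 1.403, G_1 = 10^(10.9/10) = 12.30
  Stage 2: F_2 = 10^(4.33/10) = 2.710, G_2 = 10^(14.2/10) = 26.30
  Stage 3: F_3 = 10^(4.07/10) = 2.553, G_3 = 10^(14.9/10) = 30.90
Friis cascade:
  F = 1.403 + (2.710 − 1)/12.30 + (2.553 − 1)/323.6 = 1.547
NF = 10 log₁₀(1.547) = 1.89 dB

1.89 dB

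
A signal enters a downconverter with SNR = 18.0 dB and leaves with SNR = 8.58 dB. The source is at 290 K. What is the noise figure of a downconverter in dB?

NF (dB) = SNR_in(dB) − SNR_out(dB) when the source is at T₀
NF = 18.0 − 8.58 = 9.42 dB

9.42 dB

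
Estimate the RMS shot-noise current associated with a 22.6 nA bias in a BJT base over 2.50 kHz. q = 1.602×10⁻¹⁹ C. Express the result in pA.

4.25 pA

I_n = √(2qI·B)
2qI·B = 2 × 1.602×10⁻¹⁹ × 2.26×10⁻⁸ × 2.50×10³ = 1.81×10⁻²³ A²
I_n = √(1.81×10⁻²³) = 4.25×10⁻¹² A = 4.25 pA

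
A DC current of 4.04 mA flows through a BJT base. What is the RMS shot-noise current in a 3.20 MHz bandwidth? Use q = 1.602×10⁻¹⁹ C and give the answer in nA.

I_n = √(2qI·B)
2qI·B = 2 × 1.602×10⁻¹⁹ × 4.04×10⁻³ × 3.20×10⁶ = 4.14×10⁻¹⁵ A²
I_n = √(4.14×10⁻¹⁵) = 6.44×10⁻⁸ A = 64.4 nA

64.4 nA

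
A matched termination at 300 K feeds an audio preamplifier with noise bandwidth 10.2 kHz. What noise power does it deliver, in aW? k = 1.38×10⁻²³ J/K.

P_n = kTB = 1.38×10⁻²³ × 300 × 1.02×10⁴ = 4.22×10⁻¹⁷ W = 42.2 aW

42.2 aW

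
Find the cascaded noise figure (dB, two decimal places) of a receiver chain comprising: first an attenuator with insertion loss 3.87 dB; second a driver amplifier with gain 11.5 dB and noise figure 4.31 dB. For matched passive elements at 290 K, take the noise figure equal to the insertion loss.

Convert to linear (a loss of L dB is a gain of −L dB): F_i = 10^(NF_i/10), G_i = 10^(G_i,dB/10)
  Stage 1: F_1 = 10^(3.87/10) = 2.438, G_1 = 10^(−3.87/10) = 0.4102
  Stage 2: F_2 = 10^(4.31/10) = 2.698, G_2 = 10^(11.5/10) = 14.13
Friis cascade:
  F = 2.438 + (2.698 − 1)/0.4102 = 6.577
NF = 10 log₁₀(6.577) = 8.18 dB

8.18 dB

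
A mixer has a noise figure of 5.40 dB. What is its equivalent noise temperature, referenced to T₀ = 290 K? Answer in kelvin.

716 K

F = 10^(5.40/10) = 3.46737
T_e = (F − 1)·T₀ = (3.46737 − 1) × 290 = 716 K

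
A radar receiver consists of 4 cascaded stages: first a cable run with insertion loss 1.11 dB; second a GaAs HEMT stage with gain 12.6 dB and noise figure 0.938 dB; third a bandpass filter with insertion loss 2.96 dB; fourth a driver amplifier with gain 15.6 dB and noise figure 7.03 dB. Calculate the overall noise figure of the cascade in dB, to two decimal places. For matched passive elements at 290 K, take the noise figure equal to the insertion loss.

Convert to linear (a loss of L dB is a gain of −L dB): F_i = 10^(NF_i/10), G_i = 10^(G_i,dB/10)
  Stage 1: F_1 = 10^(1.11/10) = 1.291, G_1 = 10^(−1.11/10) = 0.7745
  Stage 2: F_2 = 10^(0.938/10) = 1.241, G_2 = 10^(12.6/10) = 18.20
  Stage 3: F_3 = 10^(2.96/10) = 1.977, G_3 = 10^(−2.96/10) = 0.5058
  Stage 4: F_4 = 10^(7.03/10) = 5.047, G_4 = 10^(15.6/10) = 36.31
Friis cascade:
  F = 1.291 + (1.241 − 1)/0.7745 + (1.977 − 1)/14.09 + (5.047 − 1)/7.129 = 2.239
NF = 10 log₁₀(2.239) = 3.50 dB

3.50 dB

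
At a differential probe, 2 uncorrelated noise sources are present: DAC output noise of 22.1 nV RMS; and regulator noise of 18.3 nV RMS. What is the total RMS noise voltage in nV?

Uncorrelated sources add in power (mean-square): V_tot = √(ΣV_i²)
V_tot = √[(2.21×10⁻⁸)² + (1.83×10⁻⁸)²] = 2.87×10⁻⁸ V = 28.7 nV

28.7 nV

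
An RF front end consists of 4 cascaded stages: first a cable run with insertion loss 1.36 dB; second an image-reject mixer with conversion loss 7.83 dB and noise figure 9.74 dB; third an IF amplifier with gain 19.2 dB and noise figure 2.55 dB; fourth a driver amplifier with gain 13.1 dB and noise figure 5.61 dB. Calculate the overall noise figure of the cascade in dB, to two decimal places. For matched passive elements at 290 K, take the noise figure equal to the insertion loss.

Convert to linear (a loss of L dB is a gain of −L dB): F_i = 10^(NF_i/10), G_i = 10^(G_i,dB/10)
  Stage 1: F_1 = 10^(1.36/10) = 1.368, G_1 = 10^(−1.36/10) = 0.7311
  Stage 2: F_2 = 10^(9.74/10) = 9.419, G_2 = 10^(−7.83/10) = 0.1648
  Stage 3: F_3 = 10^(2.55/10) = 1.799, G_3 = 10^(19.2/10) = 83.18
  Stage 4: F_4 = 10^(5.61/10) = 3.639, G_4 = 10^(13.1/10) = 20.42
Friis cascade:
  F = 1.368 + (9.419 − 1)/0.7311 + (1.799 − 1)/0.1205 + (3.639 − 1)/10.02 = 19.78
NF = 10 log₁₀(19.78) = 12.96 dB

12.96 dB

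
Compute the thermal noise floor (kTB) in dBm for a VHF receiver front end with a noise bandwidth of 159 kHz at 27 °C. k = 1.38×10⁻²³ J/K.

T = 27 °C + 273.15 = 300.15 K
P_n = kTB = 1.38×10⁻²³ × 300.15 × 1.59×10⁵ = 6.59×10⁻¹⁶ W
In dBm: 10 log₁₀(6.59×10⁻¹⁶ / 10⁻³) = −121.8 dBm

−121.8 dBm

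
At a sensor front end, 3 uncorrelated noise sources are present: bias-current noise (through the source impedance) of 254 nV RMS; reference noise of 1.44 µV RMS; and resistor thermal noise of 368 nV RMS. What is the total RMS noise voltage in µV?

Uncorrelated sources add in power (mean-square): V_tot = √(ΣV_i²)
V_tot = √[(2.54×10⁻⁷)² + (1.44×10⁻⁶)² + (3.68×10⁻⁷)²] = 1.51×10⁻⁶ V = 1.51 µV

1.51 µV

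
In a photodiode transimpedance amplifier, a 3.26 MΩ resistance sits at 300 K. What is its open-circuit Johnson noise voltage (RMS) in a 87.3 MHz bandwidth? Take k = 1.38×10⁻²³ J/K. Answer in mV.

V_n = √(4kTRB)
4kTRB = 4 × 1.38×10⁻²³ × 300 × 3.26×10⁶ × 8.73×10⁷ = 4.71×10⁻⁶ V²
V_n = √(4.71×10⁻⁶) = 2.17×10⁻³ V = 2.17 mV

2.17 mV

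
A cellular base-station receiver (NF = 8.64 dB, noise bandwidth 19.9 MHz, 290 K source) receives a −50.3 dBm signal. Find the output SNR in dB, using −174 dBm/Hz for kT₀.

Noise floor: N = −174 + 10 log₁₀(B) + NF
10 log₁₀(1.99×10⁷) = 72.99 dB
N = −174 + 72.99 + 8.64 = −92.37 dBm
SNR = P_sig − N = −50.3 − (−92.37) = 42.07 dB → 42.1 dB

42.1 dB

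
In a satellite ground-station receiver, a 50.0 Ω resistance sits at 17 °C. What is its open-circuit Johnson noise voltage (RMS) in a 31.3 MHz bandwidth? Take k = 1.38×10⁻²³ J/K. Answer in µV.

5.01 µV

T = 17 °C + 273.15 = 290.15 K
V_n = √(4kTRB)
4kTRB = 4 × 1.38×10⁻²³ × 290.15 × 5.00×10¹ × 3.13×10⁷ = 2.51×10⁻¹¹ V²
V_n = √(2.51×10⁻¹¹) = 5.01×10⁻⁶ V = 5.01 µV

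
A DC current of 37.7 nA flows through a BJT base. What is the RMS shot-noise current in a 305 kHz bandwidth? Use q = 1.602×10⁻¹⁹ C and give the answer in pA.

60.7 pA

I_n = √(2qI·B)
2qI·B = 2 × 1.602×10⁻¹⁹ × 3.77×10⁻⁸ × 3.05×10⁵ = 3.68×10⁻²¹ A²
I_n = √(3.68×10⁻²¹) = 6.07×10⁻¹¹ A = 60.7 pA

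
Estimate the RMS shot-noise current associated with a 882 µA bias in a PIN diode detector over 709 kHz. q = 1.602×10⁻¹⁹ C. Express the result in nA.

I_n = √(2qI·B)
2qI·B = 2 × 1.602×10⁻¹⁹ × 8.82×10⁻⁴ × 7.09×10⁵ = 2.00×10⁻¹⁶ A²
I_n = √(2.00×10⁻¹⁶) = 1.42×10⁻⁸ A = 14.2 nA

14.2 nA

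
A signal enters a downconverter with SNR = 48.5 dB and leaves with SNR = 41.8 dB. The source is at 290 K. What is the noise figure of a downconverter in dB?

6.7 dB

NF (dB) = SNR_in(dB) − SNR_out(dB) when the source is at T₀
NF = 48.5 − 41.8 = 6.7 dB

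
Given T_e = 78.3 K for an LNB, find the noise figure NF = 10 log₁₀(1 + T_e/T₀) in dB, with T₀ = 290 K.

F = 1 + T_e/T₀ = 1 + 78.3/290 = 1.27
NF = 10 log₁₀(1.27) = 1.04 dB

1.04 dB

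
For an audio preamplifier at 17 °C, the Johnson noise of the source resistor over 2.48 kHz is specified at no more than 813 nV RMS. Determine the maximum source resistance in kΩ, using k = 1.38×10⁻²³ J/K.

16.6 kΩ

T = 17 °C + 273.15 = 290.15 K
Johnson–Nyquist: V_n = √(4kTRB) ⇒ R = V_n² / (4kTB)
4kTB = 4 × 1.38×10⁻²³ × 290.15 × 2.48×10³ = 3.97×10⁻¹⁷
R = (8.13×10⁻⁷)² / 3.97×10⁻¹⁷ = 1.66×10⁴ Ω = 16.6 kΩ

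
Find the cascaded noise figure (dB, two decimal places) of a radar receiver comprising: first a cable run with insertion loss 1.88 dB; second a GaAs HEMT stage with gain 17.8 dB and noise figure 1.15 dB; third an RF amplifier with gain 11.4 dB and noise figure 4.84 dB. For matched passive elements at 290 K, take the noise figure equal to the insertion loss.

Convert to linear (a loss of L dB is a gain of −L dB): F_i = 10^(NF_i/10), G_i = 10^(G_i,dB/10)
  Stage 1: F_1 = 10^(1.88/10) = 1.542, G_1 = 10^(−1.88/10) = 0.6486
  Stage 2: F_2 = 10^(1.15/10) = 1.303, G_2 = 10^(17.8/10) = 60.26
  Stage 3: F_3 = 10^(4.84/10) = 3.048, G_3 = 10^(11.4/10) = 13.80
Friis cascade:
  F = 1.542 + (1.303 − 1)/0.6486 + (3.048 − 1)/39.08 = 2.061
NF = 10 log₁₀(2.061) = 3.14 dB

3.14 dB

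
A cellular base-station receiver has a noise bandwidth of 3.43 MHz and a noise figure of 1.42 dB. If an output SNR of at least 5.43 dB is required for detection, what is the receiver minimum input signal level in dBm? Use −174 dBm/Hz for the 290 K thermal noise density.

−101.8 dBm

Sensitivity = −174 + 10 log₁₀(B) + NF + SNR_min
= −174 + 65.35 + 1.42 + 5.43
= −101.80 dBm → −101.8 dBm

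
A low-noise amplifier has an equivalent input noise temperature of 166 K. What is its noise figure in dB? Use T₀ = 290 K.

F = 1 + T_e/T₀ = 1 + 166/290 = 1.57241
NF = 10 log₁₀(1.57241) = 1.97 dB

1.97 dB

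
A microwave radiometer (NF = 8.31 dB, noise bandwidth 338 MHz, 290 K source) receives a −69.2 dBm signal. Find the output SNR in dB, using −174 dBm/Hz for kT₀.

Noise floor: N = −174 + 10 log₁₀(B) + NF
10 log₁₀(3.38×10⁸) = 85.29 dB
N = −174 + 85.29 + 8.31 = −80.40 dBm
SNR = P_sig − N = −69.2 − (−80.40) = 11.20 dB → 11.2 dB

11.2 dB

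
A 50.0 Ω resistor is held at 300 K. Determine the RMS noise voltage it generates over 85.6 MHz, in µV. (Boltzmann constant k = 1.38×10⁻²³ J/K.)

8.42 µV

V_n = √(4kTRB)
4kTRB = 4 × 1.38×10⁻²³ × 300 × 5.00×10¹ × 8.56×10⁷ = 7.09×10⁻¹¹ V²
V_n = √(7.09×10⁻¹¹) = 8.42×10⁻⁶ V = 8.42 µV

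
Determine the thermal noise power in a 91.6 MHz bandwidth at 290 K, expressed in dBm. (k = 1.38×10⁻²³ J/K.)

P_n = kTB = 1.38×10⁻²³ × 290 × 9.16×10⁷ = 3.67×10⁻¹³ W
In dBm: 10 log₁₀(3.67×10⁻¹³ / 10⁻³) = −94.4 dBm

−94.4 dBm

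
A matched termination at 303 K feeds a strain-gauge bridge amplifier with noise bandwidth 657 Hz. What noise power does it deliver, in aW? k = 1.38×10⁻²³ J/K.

2.75 aW

P_n = kTB = 1.38×10⁻²³ × 303 × 6.57×10² = 2.75×10⁻¹⁸ W = 2.75 aW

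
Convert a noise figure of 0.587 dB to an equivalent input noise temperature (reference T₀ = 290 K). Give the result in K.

F = 10^(0.587/10) = 1.14472
T_e = (F − 1)·T₀ = (1.14472 − 1) × 290 = 42.0 K

42.0 K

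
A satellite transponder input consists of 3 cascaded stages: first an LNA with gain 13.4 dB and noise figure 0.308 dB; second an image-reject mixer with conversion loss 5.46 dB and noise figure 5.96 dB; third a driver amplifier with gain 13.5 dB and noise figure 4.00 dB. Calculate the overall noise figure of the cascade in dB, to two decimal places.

1.62 dB

Convert to linear (a loss of L dB is a gain of −L dB): F_i = 10^(NF_i/10), G_i = 10^(G_i,dB/10)
  Stage 1: F_1 = 10^(0.308/10) = 1.073, G_1 = 10^(13.4/10) = 21.88
  Stage 2: F_2 = 10^(5.96/10) = 3.945, G_2 = 10^(−5.46/10) = 0.2844
  Stage 3: F_3 = 10^(4.00/10) = 2.512, G_3 = 10^(13.5/10) = 22.39
Friis cascade:
  F = 1.073 + (3.945 − 1)/21.88 + (2.512 − 1)/6.223 = 1.451
NF = 10 log₁₀(1.451) = 1.62 dB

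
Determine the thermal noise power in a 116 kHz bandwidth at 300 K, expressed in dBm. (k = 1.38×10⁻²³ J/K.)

−123.2 dBm

P_n = kTB = 1.38×10⁻²³ × 300 × 1.16×10⁵ = 4.80×10⁻¹⁶ W
In dBm: 10 log₁₀(4.80×10⁻¹⁶ / 10⁻³) = −123.2 dBm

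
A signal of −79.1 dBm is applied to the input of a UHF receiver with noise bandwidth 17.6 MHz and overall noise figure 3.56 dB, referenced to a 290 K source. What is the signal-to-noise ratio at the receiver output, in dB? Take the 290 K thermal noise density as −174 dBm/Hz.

18.9 dB

Noise floor: N = −174 + 10 log₁₀(B) + NF
10 log₁₀(1.76×10⁷) = 72.46 dB
N = −174 + 72.46 + 3.56 = −97.98 dBm
SNR = P_sig − N = −79.1 − (−97.98) = 18.88 dB → 18.9 dB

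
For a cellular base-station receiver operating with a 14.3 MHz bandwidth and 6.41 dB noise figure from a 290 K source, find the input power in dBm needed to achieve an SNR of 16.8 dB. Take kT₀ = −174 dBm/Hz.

Sensitivity = −174 + 10 log₁₀(B) + NF + SNR_min
= −174 + 71.55 + 6.41 + 16.8
= −79.24 dBm → −79.2 dBm

−79.2 dBm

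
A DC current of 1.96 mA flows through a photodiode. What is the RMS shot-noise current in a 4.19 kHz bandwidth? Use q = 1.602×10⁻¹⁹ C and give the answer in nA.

1.62 nA

I_n = √(2qI·B)
2qI·B = 2 × 1.602×10⁻¹⁹ × 1.96×10⁻³ × 4.19×10³ = 2.63×10⁻¹⁸ A²
I_n = √(2.63×10⁻¹⁸) = 1.62×10⁻⁹ A = 1.62 nA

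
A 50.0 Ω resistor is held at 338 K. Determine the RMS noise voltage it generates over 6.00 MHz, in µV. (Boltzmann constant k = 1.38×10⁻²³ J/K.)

V_n = √(4kTRB)
4kTRB = 4 × 1.38×10⁻²³ × 338 × 5.00×10¹ × 6.00×10⁶ = 5.60×10⁻¹² V²
V_n = √(5.60×10⁻¹²) = 2.37×10⁻⁶ V = 2.37 µV

2.37 µV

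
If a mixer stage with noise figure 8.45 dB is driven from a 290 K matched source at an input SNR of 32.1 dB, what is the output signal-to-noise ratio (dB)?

23.65 dB

By definition F = SNR_in/SNR_out, so in dB: SNR_out = SNR_in − NF
SNR_out = 32.1 − 8.45 = 23.65 dB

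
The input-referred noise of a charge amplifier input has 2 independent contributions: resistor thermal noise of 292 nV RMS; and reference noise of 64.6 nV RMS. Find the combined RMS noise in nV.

Uncorrelated sources add in power (mean-square): V_tot = √(ΣV_i²)
V_tot = √[(2.92×10⁻⁷)² + (6.46×10⁻⁸)²] = 2.99×10⁻⁷ V = 299 nV

299 nV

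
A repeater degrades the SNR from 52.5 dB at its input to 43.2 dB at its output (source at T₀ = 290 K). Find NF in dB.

NF (dB) = SNR_in(dB) − SNR_out(dB) when the source is at T₀
NF = 52.5 − 43.2 = 9.3 dB

9.3 dB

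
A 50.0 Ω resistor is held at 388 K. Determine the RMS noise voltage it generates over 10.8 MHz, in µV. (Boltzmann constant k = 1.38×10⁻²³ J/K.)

V_n = √(4kTRB)
4kTRB = 4 × 1.38×10⁻²³ × 388 × 5.00×10¹ × 1.08×10⁷ = 1.16×10⁻¹¹ V²
V_n = √(1.16×10⁻¹¹) = 3.40×10⁻⁶ V = 3.40 µV

3.40 µV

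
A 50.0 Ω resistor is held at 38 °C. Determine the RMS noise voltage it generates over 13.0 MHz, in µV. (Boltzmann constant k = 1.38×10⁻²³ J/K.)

3.34 µV

T = 38 °C + 273.15 = 311.15 K
V_n = √(4kTRB)
4kTRB = 4 × 1.38×10⁻²³ × 311.15 × 5.00×10¹ × 1.30×10⁷ = 1.12×10⁻¹¹ V²
V_n = √(1.12×10⁻¹¹) = 3.34×10⁻⁶ V = 3.34 µV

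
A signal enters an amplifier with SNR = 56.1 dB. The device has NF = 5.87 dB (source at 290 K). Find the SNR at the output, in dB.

50.23 dB

By definition F = SNR_in/SNR_out, so in dB: SNR_out = SNR_in − NF
SNR_out = 56.1 − 5.87 = 50.23 dB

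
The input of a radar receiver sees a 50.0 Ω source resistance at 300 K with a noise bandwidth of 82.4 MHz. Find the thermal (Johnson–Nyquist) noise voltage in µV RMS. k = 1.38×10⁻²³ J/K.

V_n = √(4kTRB)
4kTRB = 4 × 1.38×10⁻²³ × 300 × 5.00×10¹ × 8.24×10⁷ = 6.82×10⁻¹¹ V²
V_n = √(6.82×10⁻¹¹) = 8.26×10⁻⁶ V = 8.26 µV

8.26 µV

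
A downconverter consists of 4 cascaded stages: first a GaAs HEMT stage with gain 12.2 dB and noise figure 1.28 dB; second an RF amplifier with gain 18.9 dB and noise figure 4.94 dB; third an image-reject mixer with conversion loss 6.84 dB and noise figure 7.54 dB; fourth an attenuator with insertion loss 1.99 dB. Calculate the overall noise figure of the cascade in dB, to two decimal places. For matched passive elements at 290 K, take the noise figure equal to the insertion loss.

1.69 dB

Convert to linear (a loss of L dB is a gain of −L dB): F_i = 10^(NF_i/10), G_i = 10^(G_i,dB/10)
  Stage 1: F_1 = 10^(1.28/10) = 1.343, G_1 = 10^(12.2/10) = 16.60
  Stage 2: F_2 = 10^(4.94/10) = 3.119, G_2 = 10^(18.9/10) = 77.62
  Stage 3: F_3 = 10^(7.54/10) = 5.675, G_3 = 10^(−6.84/10) = 0.2070
  Stage 4: F_4 = 10^(1.99/10) = 1.581, G_4 = 10^(−1.99/10) = 0.6324
Friis cascade:
  F = 1.343 + (3.119 − 1)/16.60 + (5.675 − 1)/1288 + (1.581 − 1)/266.7 = 1.476
NF = 10 log₁₀(1.476) = 1.69 dB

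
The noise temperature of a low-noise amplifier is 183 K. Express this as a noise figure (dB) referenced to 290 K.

F = 1 + T_e/T₀ = 1 + 183/290 = 1.63103
NF = 10 log₁₀(1.63103) = 2.12 dB

2.12 dB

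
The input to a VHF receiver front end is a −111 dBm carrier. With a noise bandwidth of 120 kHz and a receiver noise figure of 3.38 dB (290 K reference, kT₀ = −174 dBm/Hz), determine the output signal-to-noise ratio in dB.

8.8 dB

Noise floor: N = −174 + 10 log₁₀(B) + NF
10 log₁₀(1.20×10⁵) = 50.79 dB
N = −174 + 50.79 + 3.38 = −119.83 dBm
SNR = P_sig − N = −111 − (−119.83) = 8.83 dB → 8.8 dB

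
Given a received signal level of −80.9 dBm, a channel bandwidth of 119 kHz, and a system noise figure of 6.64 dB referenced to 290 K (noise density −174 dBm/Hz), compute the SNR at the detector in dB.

Noise floor: N = −174 + 10 log₁₀(B) + NF
10 log₁₀(1.19×10⁵) = 50.76 dB
N = −174 + 50.76 + 6.64 = −116.60 dBm
SNR = P_sig − N = −80.9 − (−116.60) = 35.70 dB → 35.7 dB

35.7 dB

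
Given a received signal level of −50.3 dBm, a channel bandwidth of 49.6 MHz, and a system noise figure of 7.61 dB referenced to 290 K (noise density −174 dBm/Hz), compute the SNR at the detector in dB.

Noise floor: N = −174 + 10 log₁₀(B) + NF
10 log₁₀(4.96×10⁷) = 76.95 dB
N = −174 + 76.95 + 7.61 = −89.44 dBm
SNR = P_sig − N = −50.3 − (−89.44) = 39.14 dB → 39.1 dB

39.1 dB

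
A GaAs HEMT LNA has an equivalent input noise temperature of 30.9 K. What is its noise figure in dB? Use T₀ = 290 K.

0.440 dB

F = 1 + T_e/T₀ = 1 + 30.9/290 = 1.10655
NF = 10 log₁₀(1.10655) = 0.440 dB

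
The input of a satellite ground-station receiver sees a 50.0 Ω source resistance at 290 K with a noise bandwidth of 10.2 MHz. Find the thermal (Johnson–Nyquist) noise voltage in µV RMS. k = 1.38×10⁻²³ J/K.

V_n = √(4kTRB)
4kTRB = 4 × 1.38×10⁻²³ × 290 × 5.00×10¹ × 1.02×10⁷ = 8.16×10⁻¹² V²
V_n = √(8.16×10⁻¹²) = 2.86×10⁻⁶ V = 2.86 µV

2.86 µV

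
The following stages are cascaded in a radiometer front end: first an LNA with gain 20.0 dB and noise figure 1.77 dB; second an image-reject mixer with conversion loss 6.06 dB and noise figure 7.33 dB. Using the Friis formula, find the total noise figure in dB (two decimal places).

Convert to linear (a loss of L dB is a gain of −L dB): F_i = 10^(NF_i/10), G_i = 10^(G_i,dB/10)
  Stage 1: F_1 = 10^(1.77/10) = 1.503, G_1 = 10^(20.0/10) = 100.0
  Stage 2: F_2 = 10^(7.33/10) = 5.408, G_2 = 10^(−6.06/10) = 0.2477
Friis cascade:
  F = 1.503 + (5.408 − 1)/100.0 = 1.547
NF = 10 log₁₀(1.547) = 1.90 dB

1.90 dB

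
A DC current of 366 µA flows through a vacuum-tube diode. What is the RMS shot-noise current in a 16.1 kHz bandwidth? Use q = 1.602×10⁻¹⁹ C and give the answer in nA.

I_n = √(2qI·B)
2qI·B = 2 × 1.602×10⁻¹⁹ × 3.66×10⁻⁴ × 1.61×10⁴ = 1.89×10⁻¹⁸ A²
I_n = √(1.89×10⁻¹⁸) = 1.37×10⁻⁹ A = 1.37 nA

1.37 nA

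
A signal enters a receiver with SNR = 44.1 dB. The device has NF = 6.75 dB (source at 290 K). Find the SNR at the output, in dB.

37.35 dB

By definition F = SNR_in/SNR_out, so in dB: SNR_out = SNR_in − NF
SNR_out = 44.1 − 6.75 = 37.35 dB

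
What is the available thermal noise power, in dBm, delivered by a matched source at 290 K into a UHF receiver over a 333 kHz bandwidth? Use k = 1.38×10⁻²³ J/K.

−118.8 dBm

P_n = kTB = 1.38×10⁻²³ × 290 × 3.33×10⁵ = 1.33×10⁻¹⁵ W
In dBm: 10 log₁₀(1.33×10⁻¹⁵ / 10⁻³) = −118.8 dBm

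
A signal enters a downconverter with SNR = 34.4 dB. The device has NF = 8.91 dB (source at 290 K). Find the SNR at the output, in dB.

25.49 dB

By definition F = SNR_in/SNR_out, so in dB: SNR_out = SNR_in − NF
SNR_out = 34.4 − 8.91 = 25.49 dB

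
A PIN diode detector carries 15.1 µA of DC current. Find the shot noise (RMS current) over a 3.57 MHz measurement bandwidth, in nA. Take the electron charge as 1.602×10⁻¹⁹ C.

I_n = √(2qI·B)
2qI·B = 2 × 1.602×10⁻¹⁹ × 1.51×10⁻⁵ × 3.57×10⁶ = 1.73×10⁻¹⁷ A²
I_n = √(1.73×10⁻¹⁷) = 4.16×10⁻⁹ A = 4.16 nA

4.16 nA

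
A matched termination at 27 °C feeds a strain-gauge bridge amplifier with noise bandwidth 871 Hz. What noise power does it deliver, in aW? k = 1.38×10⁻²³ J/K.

T = 27 °C + 273.15 = 300.15 K
P_n = kTB = 1.38×10⁻²³ × 300.15 × 8.71×10² = 3.61×10⁻¹⁸ W = 3.61 aW

3.61 aW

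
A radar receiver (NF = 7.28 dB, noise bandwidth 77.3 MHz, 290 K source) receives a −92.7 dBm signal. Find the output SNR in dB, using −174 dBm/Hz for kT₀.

Noise floor: N = −174 + 10 log₁₀(B) + NF
10 log₁₀(7.73×10⁷) = 78.88 dB
N = −174 + 78.88 + 7.28 = −87.84 dBm
SNR = P_sig − N = −92.7 − (−87.84) = −4.86 dB → −4.9 dB

−4.9 dB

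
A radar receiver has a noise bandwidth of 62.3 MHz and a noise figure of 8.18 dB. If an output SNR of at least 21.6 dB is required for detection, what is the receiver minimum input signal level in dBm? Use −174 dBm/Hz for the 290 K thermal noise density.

−66.3 dBm

Sensitivity = −174 + 10 log₁₀(B) + NF + SNR_min
= −174 + 77.94 + 8.18 + 21.6
= −66.28 dBm → −66.3 dBm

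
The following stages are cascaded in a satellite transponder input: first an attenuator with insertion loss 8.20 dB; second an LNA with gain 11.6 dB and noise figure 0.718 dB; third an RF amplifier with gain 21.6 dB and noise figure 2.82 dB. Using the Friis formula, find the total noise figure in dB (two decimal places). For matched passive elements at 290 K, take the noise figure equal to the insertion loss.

9.14 dB

Convert to linear (a loss of L dB is a gain of −L dB): F_i = 10^(NF_i/10), G_i = 10^(G_i,dB/10)
  Stage 1: F_1 = 10^(8.20/10) = 6.607, G_1 = 10^(−8.20/10) = 0.1514
  Stage 2: F_2 = 10^(0.718/10) = 1.180, G_2 = 10^(11.6/10) = 14.45
  Stage 3: F_3 = 10^(2.82/10) = 1.914, G_3 = 10^(21.6/10) = 144.5
Friis cascade:
  F = 6.607 + (1.180 − 1)/0.1514 + (1.914 − 1)/2.188 = 8.213
NF = 10 log₁₀(8.213) = 9.14 dB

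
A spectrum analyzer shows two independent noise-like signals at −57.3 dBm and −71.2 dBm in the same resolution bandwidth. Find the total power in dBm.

−57.1 dBm

Convert to linear, add, convert back:
P₁ = 1.86×10⁻⁹ W, P₂ = 7.59×10⁻¹¹ W
P_tot = 1.94×10⁻⁹ W → 10 log₁₀(P_tot / 10⁻³) = −57.1 dBm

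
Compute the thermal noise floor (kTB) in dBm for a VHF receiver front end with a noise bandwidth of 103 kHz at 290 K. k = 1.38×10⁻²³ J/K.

P_n = kTB = 1.38×10⁻²³ × 290 × 1.03×10⁵ = 4.12×10⁻¹⁶ W
In dBm: 10 log₁₀(4.12×10⁻¹⁶ / 10⁻³) = −123.8 dBm

−123.8 dBm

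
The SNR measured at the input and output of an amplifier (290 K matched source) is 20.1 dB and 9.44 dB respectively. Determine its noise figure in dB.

10.66 dB

NF (dB) = SNR_in(dB) − SNR_out(dB) when the source is at T₀
NF = 20.1 − 9.44 = 10.66 dB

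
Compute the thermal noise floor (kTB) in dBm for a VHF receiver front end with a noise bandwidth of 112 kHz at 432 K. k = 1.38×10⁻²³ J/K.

P_n = kTB = 1.38×10⁻²³ × 432 × 1.12×10⁵ = 6.68×10⁻¹⁶ W
In dBm: 10 log₁₀(6.68×10⁻¹⁶ / 10⁻³) = −121.8 dBm

−121.8 dBm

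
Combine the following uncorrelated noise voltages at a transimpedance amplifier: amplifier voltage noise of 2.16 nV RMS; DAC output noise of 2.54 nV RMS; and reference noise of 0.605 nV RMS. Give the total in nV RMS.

Uncorrelated sources add in power (mean-square): V_tot = √(ΣV_i²)
V_tot = √[(2.16×10⁻⁹)² + (2.54×10⁻⁹)² + (6.05×10⁻¹⁰)²] = 3.39×10⁻⁹ V = 3.39 nV

3.39 nV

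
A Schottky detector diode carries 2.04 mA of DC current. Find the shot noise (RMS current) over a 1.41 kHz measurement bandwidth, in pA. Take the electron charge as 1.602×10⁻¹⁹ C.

I_n = √(2qI·B)
2qI·B = 2 × 1.602×10⁻¹⁹ × 2.04×10⁻³ × 1.41×10³ = 9.22×10⁻¹⁹ A²
I_n = √(9.22×10⁻¹⁹) = 9.60×10⁻¹⁰ A = 960 pA

960 pA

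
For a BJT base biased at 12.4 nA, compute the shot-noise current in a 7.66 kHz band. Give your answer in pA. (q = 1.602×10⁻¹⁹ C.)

5.52 pA

I_n = √(2qI·B)
2qI·B = 2 × 1.602×10⁻¹⁹ × 1.24×10⁻⁸ × 7.66×10³ = 3.04×10⁻²³ A²
I_n = √(3.04×10⁻²³) = 5.52×10⁻¹² A = 5.52 pA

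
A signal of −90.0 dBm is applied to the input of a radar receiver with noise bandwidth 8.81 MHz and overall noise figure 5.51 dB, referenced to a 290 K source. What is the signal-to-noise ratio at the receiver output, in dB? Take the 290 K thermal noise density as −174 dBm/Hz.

9.0 dB

Noise floor: N = −174 + 10 log₁₀(B) + NF
10 log₁₀(8.81×10⁶) = 69.45 dB
N = −174 + 69.45 + 5.51 = −99.04 dBm
SNR = P_sig − N = −90.0 − (−99.04) = 9.04 dB → 9.0 dB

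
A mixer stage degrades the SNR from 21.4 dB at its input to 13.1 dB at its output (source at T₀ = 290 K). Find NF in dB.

NF (dB) = SNR_in(dB) − SNR_out(dB) when the source is at T₀
NF = 21.4 − 13.1 = 8.3 dB

8.3 dB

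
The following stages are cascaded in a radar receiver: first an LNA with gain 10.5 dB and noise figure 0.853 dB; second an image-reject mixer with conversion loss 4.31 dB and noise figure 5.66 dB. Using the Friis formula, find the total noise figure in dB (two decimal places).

1.63 dB

Convert to linear (a loss of L dB is a gain of −L dB): F_i = 10^(NF_i/10), G_i = 10^(G_i,dB/10)
  Stage 1: F_1 = 10^(0.853/10) = 1.217, G_1 = 10^(10.5/10) = 11.22
  Stage 2: F_2 = 10^(5.66/10) = 3.681, G_2 = 10^(−4.31/10) = 0.3707
Friis cascade:
  F = 1.217 + (3.681 − 1)/11.22 = 1.456
NF = 10 log₁₀(1.456) = 1.63 dB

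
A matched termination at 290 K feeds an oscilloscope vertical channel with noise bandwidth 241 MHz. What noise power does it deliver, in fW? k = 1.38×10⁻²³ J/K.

P_n = kTB = 1.38×10⁻²³ × 290 × 2.41×10⁸ = 9.64×10⁻¹³ W = 964 fW

964 fW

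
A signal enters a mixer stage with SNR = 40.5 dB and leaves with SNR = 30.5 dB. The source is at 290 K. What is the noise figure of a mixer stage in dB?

10.0 dB

NF (dB) = SNR_in(dB) − SNR_out(dB) when the source is at T₀
NF = 40.5 − 30.5 = 10.0 dB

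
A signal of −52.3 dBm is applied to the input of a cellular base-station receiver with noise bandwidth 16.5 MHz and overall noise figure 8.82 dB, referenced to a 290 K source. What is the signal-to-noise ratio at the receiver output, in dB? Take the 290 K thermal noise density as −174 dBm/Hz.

Noise floor: N = −174 + 10 log₁₀(B) + NF
10 log₁₀(1.65×10⁷) = 72.17 dB
N = −174 + 72.17 + 8.82 = −93.01 dBm
SNR = P_sig − N = −52.3 − (−93.01) = 40.71 dB → 40.7 dB

40.7 dB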